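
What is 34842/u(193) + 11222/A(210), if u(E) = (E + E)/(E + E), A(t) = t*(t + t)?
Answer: 1536537811/44100 ≈ 34842.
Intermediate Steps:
A(t) = 2*t² (A(t) = t*(2*t) = 2*t²)
u(E) = 1 (u(E) = (2*E)/((2*E)) = (2*E)*(1/(2*E)) = 1)
34842/u(193) + 11222/A(210) = 34842/1 + 11222/((2*210²)) = 34842*1 + 11222/((2*44100)) = 34842 + 11222/88200 = 34842 + 11222*(1/88200) = 34842 + 5611/44100 = 1536537811/44100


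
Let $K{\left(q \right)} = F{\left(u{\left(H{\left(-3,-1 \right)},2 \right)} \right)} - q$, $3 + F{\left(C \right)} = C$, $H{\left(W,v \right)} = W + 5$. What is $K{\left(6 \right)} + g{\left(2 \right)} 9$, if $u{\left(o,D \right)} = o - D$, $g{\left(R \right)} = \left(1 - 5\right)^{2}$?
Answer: $135$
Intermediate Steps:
$H{\left(W,v \right)} = 5 + W$
$g{\left(R \right)} = 16$ ($g{\left(R \right)} = \left(-4\right)^{2} = 16$)
$F{\left(C \right)} = -3 + C$
$K{\left(q \right)} = -3 - q$ ($K{\left(q \right)} = \left(-3 + \left(\left(5 - 3\right) - 2\right)\right) - q = \left(-3 + \left(2 - 2\right)\right) - q = \left(-3 + 0\right) - q = -3 - q$)
$K{\left(6 \right)} + g{\left(2 \right)} 9 = \left(-3 - 6\right) + 16 \cdot 9 = \left(-3 - 6\right) + 144 = -9 + 144 = 135$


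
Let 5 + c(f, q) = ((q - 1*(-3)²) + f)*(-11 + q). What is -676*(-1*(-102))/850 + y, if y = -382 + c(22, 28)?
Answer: 5722/25 ≈ 228.88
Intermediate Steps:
c(f, q) = -5 + (-11 + q)*(-9 + f + q) (c(f, q) = -5 + ((q - 1*(-3)²) + f)*(-11 + q) = -5 + ((q - 1*9) + f)*(-11 + q) = -5 + ((q - 9) + f)*(-11 + q) = -5 + ((-9 + q) + f)*(-11 + q) = -5 + (-9 + f + q)*(-11 + q) = -5 + (-11 + q)*(-9 + f + q))
y = 310 (y = -382 + (94 + 28² - 20*28 - 11*22 + 22*28) = -382 + (94 + 784 - 560 - 242 + 616) = -382 + 692 = 310)
-676*(-1*(-102))/850 + y = -676*(-1*(-102))/850 + 310 = -68952/850 + 310 = -676*3/25 + 310 = -2028/25 + 310 = 5722/25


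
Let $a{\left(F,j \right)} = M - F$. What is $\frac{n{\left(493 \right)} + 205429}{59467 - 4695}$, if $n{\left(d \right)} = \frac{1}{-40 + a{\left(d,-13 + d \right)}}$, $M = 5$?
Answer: $\frac{108466511}{28919616} \approx 3.7506$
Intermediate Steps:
$a{\left(F,j \right)} = 5 - F$
$n{\left(d \right)} = \frac{1}{-35 - d}$ ($n{\left(d \right)} = \frac{1}{-40 - \left(-5 + d\right)} = \frac{1}{-35 - d}$)
$\frac{n{\left(493 \right)} + 205429}{59467 - 4695} = \frac{- \frac{1}{35 + 493} + 205429}{59467 - 4695} = \frac{- \frac{1}{528} + 205429}{54772} = \left(\left(-1\right) \frac{1}{528} + 205429\right) \frac{1}{54772} = \left(- \frac{1}{528} + 205429\right) \frac{1}{54772} = \frac{108466511}{528} \cdot \frac{1}{54772} = \frac{108466511}{28919616}$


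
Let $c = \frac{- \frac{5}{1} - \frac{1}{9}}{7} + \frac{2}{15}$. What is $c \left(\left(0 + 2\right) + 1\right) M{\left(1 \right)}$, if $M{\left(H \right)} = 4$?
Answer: $- \frac{752}{105} \approx -7.1619$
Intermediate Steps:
$c = - \frac{188}{315}$ ($c = \left(\left(-5\right) 1 - \frac{1}{9}\right) \frac{1}{7} + 2 \cdot \frac{1}{15} = \left(-5 - \frac{1}{9}\right) \frac{1}{7} + \frac{2}{15} = \left(- \frac{46}{9}\right) \frac{1}{7} + \frac{2}{15} = - \frac{46}{63} + \frac{2}{15} = - \frac{188}{315} \approx -0.59683$)
$c \left(\left(0 + 2\right) + 1\right) M{\left(1 \right)} = - \frac{188 \left(\left(0 + 2\right) + 1\right)}{315} \cdot 4 = - \frac{188 \left(2 + 1\right)}{315} \cdot 4 = \left(- \frac{188}{315}\right) 3 \cdot 4 = \left(- \frac{188}{105}\right) 4 = - \frac{752}{105}$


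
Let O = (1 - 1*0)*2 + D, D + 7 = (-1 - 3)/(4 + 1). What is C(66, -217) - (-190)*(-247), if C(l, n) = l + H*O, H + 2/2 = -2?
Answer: -234233/5 ≈ -46847.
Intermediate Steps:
H = -3 (H = -1 - 2 = -3)
D = -39/5 (D = -7 + (-1 - 3)/(4 + 1) = -7 - 4/5 = -7 - 4*⅕ = -7 - ⅘ = -39/5 ≈ -7.8000)
O = -29/5 (O = (1 - 1*0)*2 - 39/5 = (1 + 0)*2 - 39/5 = 1*2 - 39/5 = 2 - 39/5 = -29/5 ≈ -5.8000)
C(l, n) = 87/5 + l (C(l, n) = l - 3*(-29/5) = l + 87/5 = 87/5 + l)
C(66, -217) - (-190)*(-247) = (87/5 + 66) - (-190)*(-247) = 417/5 - 1*46930 = 417/5 - 46930 = -234233/5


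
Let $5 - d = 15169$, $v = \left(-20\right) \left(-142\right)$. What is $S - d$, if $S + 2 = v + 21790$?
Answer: $39792$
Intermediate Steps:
$v = 2840$
$d = -15164$ ($d = 5 - 15169 = -15164$)
$S = 24628$ ($S = -2 + \left(2840 + 21790\right) = -2 + 24630 = 24628$)
$S - d = 24628 - -15164 = 24628 + 15164 = 39792$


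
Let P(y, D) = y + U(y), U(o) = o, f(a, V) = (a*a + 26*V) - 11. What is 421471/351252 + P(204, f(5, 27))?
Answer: 143732287/351252 ≈ 409.20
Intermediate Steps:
f(a, V) = -11 + a² + 26*V (f(a, V) = (a² + 26*V) - 11 = -11 + a² + 26*V)
P(y, D) = 2*y (P(y, D) = y + y = 2*y)
421471/351252 + P(204, f(5, 27)) = 421471/351252 + 2*204 = 421471*(1/351252) + 408 = 421471/351252 + 408 = 143732287/351252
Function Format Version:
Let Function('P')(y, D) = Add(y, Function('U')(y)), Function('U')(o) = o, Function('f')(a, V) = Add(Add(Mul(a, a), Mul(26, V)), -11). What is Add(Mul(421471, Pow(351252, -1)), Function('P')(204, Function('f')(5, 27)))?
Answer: Rational(143732287, 351252) ≈ 409.20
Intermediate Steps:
Function('f')(a, V) = Add(-11, Pow(a, 2), Mul(26, V)) (Function('f')(a, V) = Add(Add(Pow(a, 2), Mul(26, V)), -11) = Add(-11, Pow(a, 2), Mul(26, V)))
Function('P')(y, D) = Mul(2, y) (Function('P')(y, D) = Add(y, y) = Mul(2, y))
Add(Mul(421471, Pow(351252, -1)), Function('P')(204, Function('f')(5, 27))) = Add(Mul(421471, Pow(351252, -1)), Mul(2, 204)) = Add(Mul(421471, Rational(1, 351252)), 408) = Add(Rational(421471, 351252), 408) = Rational(143732287, 351252)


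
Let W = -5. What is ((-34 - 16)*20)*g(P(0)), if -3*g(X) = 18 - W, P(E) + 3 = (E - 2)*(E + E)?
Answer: 23000/3 ≈ 7666.7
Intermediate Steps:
P(E) = -3 + 2*E*(-2 + E) (P(E) = -3 + (E - 2)*(E + E) = -3 + (-2 + E)*(2*E) = -3 + 2*E*(-2 + E))
g(X) = -23/3 (g(X) = -(18 - 1*(-5))/3 = -(18 + 5)/3 = -⅓*23 = -23/3)
((-34 - 16)*20)*g(P(0)) = ((-34 - 16)*20)*(-23/3) = -50*20*(-23/3) = -1000*(-23/3) = 23000/3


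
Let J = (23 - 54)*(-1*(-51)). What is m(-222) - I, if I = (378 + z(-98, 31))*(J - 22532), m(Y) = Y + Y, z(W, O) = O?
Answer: 9861773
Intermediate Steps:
J = -1581 (J = -31*51 = -1581)
m(Y) = 2*Y
I = -9862217 (I = (378 + 31)*(-1581 - 22532) = 409*(-24113) = -9862217)
m(-222) - I = 2*(-222) - 1*(-9862217) = -444 + 9862217 = 9861773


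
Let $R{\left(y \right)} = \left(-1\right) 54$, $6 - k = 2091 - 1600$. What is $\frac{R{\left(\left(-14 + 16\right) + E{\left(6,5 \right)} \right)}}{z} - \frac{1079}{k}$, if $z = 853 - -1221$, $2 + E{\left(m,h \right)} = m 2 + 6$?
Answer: $\frac{1105828}{502945} \approx 2.1987$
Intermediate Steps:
$E{\left(m,h \right)} = 4 + 2 m$ ($E{\left(m,h \right)} = -2 + \left(m 2 + 6\right) = -2 + \left(2 m + 6\right) = -2 + \left(6 + 2 m\right) = 4 + 2 m$)
$z = 2074$ ($z = 853 + 1221 = 2074$)
$k = -485$ ($k = 6 - \left(2091 - 1600\right) = 6 - 491 = -485$)
$R{\left(y \right)} = -54$
$\frac{R{\left(\left(-14 + 16\right) + E{\left(6,5 \right)} \right)}}{z} - \frac{1079}{k} = - \frac{54}{2074} - \frac{1079}{-485} = \left(-54\right) \frac{1}{2074} - - \frac{1079}{485} = - \frac{27}{1037} + \frac{1079}{485} = \frac{1105828}{502945}$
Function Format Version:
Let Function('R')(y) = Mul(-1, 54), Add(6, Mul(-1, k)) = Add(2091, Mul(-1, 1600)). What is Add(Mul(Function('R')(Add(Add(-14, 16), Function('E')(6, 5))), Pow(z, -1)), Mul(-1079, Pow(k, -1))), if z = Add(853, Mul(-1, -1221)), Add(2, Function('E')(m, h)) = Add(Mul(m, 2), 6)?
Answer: Rational(1105828, 502945) ≈ 2.1987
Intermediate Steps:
Function('E')(m, h) = Add(4, Mul(2, m)) (Function('E')(m, h) = Add(-2, Add(Mul(m, 2), 6)) = Add(-2, Add(Mul(2, m), 6)) = Add(-2, Add(6, Mul(2, m))) = Add(4, Mul(2, m)))
z = 2074 (z = Add(853, 1221) = 2074)
k = -485 (k = Add(6, Mul(-1, Add(2091, Mul(-1, 1600)))) = Add(6, Mul(-1, Add(2091, -1600))) = Add(6, Mul(-1, 491)) = Add(6, -491) = -485)
Function('R')(y) = -54
Add(Mul(Function('R')(Add(Add(-14, 16), Function('E')(6, 5))), Pow(z, -1)), Mul(-1079, Pow(k, -1))) = Add(Mul(-54, Pow(2074, -1)), Mul(-1079, Pow(-485, -1))) = Add(Mul(-54, Rational(1, 2074)), Mul(-1079, Rational(-1, 485))) = Add(Rational(-27, 1037), Rational(1079, 485)) = Rational(1105828, 502945)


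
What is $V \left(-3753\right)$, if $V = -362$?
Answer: $1358586$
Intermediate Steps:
$V \left(-3753\right) = \left(-362\right) \left(-3753\right) = 1358586$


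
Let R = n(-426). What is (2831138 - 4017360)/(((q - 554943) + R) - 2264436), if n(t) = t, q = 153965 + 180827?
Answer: 1186222/2485013 ≈ 0.47735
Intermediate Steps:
q = 334792
R = -426
(2831138 - 4017360)/(((q - 554943) + R) - 2264436) = (2831138 - 4017360)/(((334792 - 554943) - 426) - 2264436) = -1186222/((-220151 - 426) - 2264436) = -1186222/(-220577 - 2264436) = -1186222/(-2485013) = -1186222*(-1/2485013) = 1186222/2485013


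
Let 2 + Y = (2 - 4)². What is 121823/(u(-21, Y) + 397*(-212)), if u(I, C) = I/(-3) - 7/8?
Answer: -974584/673263 ≈ -1.4476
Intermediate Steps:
Y = 2 (Y = -2 + (2 - 4)² = -2 + (-2)² = -2 + 4 = 2)
u(I, C) = -7/8 - I/3 (u(I, C) = I*(-⅓) - 7*⅛ = -I/3 - 7/8 = -7/8 - I/3)
121823/(u(-21, Y) + 397*(-212)) = 121823/((-7/8 - ⅓*(-21)) + 397*(-212)) = 121823/((-7/8 + 7) - 84164) = 121823/(49/8 - 84164) = 121823/(-673263/8) = 121823*(-8/673263) = -974584/673263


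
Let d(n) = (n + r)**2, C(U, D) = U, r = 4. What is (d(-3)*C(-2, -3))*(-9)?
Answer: 18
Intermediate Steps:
d(n) = (4 + n)**2 (d(n) = (n + 4)**2 = (4 + n)**2)
(d(-3)*C(-2, -3))*(-9) = ((4 - 3)**2*(-2))*(-9) = (1**2*(-2))*(-9) = (1*(-2))*(-9) = -2*(-9) = 18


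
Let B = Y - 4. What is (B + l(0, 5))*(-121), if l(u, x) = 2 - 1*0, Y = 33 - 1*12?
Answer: -2299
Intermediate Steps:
Y = 21 (Y = 33 - 12 = 21)
B = 17 (B = 21 - 4 = 17)
l(u, x) = 2 (l(u, x) = 2 + 0 = 2)
(B + l(0, 5))*(-121) = (17 + 2)*(-121) = 19*(-121) = -2299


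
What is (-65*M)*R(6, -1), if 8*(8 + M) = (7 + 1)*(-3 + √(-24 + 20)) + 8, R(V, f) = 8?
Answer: 5200 - 1040*I ≈ 5200.0 - 1040.0*I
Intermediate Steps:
M = -10 + 2*I (M = -8 + ((7 + 1)*(-3 + √(-24 + 20)) + 8)/8 = -8 + (8*(-3 + √(-4)) + 8)/8 = -8 + (8*(-3 + 2*I) + 8)/8 = -8 + ((-24 + 16*I) + 8)/8 = -8 + (-16 + 16*I)/8 = -8 + (-2 + 2*I) = -10 + 2*I ≈ -10.0 + 2.0*I)
(-65*M)*R(6, -1) = -65*(-10 + 2*I)*8 = (650 - 130*I)*8 = 5200 - 1040*I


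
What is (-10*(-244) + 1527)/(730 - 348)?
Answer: 3967/382 ≈ 10.385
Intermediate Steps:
(-10*(-244) + 1527)/(730 - 348) = (2440 + 1527)/382 = 3967*(1/382) = 3967/382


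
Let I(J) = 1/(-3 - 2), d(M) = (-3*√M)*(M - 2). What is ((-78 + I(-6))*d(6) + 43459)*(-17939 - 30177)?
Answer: -2091073244 - 225760272*√6/5 ≈ -2.2017e+9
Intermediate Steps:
d(M) = -3*√M*(-2 + M) (d(M) = (-3*√M)*(-2 + M) = -3*√M*(-2 + M))
I(J) = -⅕ (I(J) = 1/(-5) = -⅕)
((-78 + I(-6))*d(6) + 43459)*(-17939 - 30177) = ((-78 - ⅕)*(3*√6*(2 - 1*6)) + 43459)*(-17939 - 30177) = (-1173*√6*(2 - 6)/5 + 43459)*(-48116) = (-1173*√6*(-4)/5 + 43459)*(-48116) = (-(-4692)*√6/5 + 43459)*(-48116) = (4692*√6/5 + 43459)*(-48116) = (43459 + 4692*√6/5)*(-48116) = -2091073244 - 225760272*√6/5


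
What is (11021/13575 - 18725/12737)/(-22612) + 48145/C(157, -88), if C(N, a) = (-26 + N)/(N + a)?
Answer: 6494059306552270319/256086841585650 ≈ 25359.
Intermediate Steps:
C(N, a) = (-26 + N)/(N + a)
(11021/13575 - 18725/12737)/(-22612) + 48145/C(157, -88) = (11021/13575 - 18725/12737)/(-22612) + 48145/(((-26 + 157)/(157 - 88))) = (11021*(1/13575) - 18725*1/12737)*(-1/22612) + 48145/((131/69)) = (11021/13575 - 18725/12737)*(-1/22612) + 48145/(((1/69)*131)) = -113817398/172904775*(-1/22612) + 48145/(131/69) = 56908699/1954861386150 + 48145*(69/131) = 56908699/1954861386150 + 3322005/131 = 6494059306552270319/256086841585650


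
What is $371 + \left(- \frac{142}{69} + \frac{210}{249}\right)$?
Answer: $\frac{2117761}{5727} \approx 369.79$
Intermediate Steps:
$371 + \left(- \frac{142}{69} + \frac{210}{249}\right) = 371 + \left(\left(-142\right) \frac{1}{69} + 210 \cdot \frac{1}{249}\right) = 371 + \left(- \frac{142}{69} + \frac{70}{83}\right) = 371 - \frac{6956}{5727} = \frac{2117761}{5727}$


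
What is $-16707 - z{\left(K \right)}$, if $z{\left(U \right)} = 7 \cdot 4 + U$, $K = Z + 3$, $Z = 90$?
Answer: $-16828$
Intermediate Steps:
$K = 93$ ($K = 90 + 3 = 93$)
$z{\left(U \right)} = 28 + U$
$-16707 - z{\left(K \right)} = -16707 - \left(28 + 93\right) = -16707 - 121 = -16828$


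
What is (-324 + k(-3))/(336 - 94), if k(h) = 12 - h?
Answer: -309/242 ≈ -1.2769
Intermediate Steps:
(-324 + k(-3))/(336 - 94) = (-324 + (12 - 1*(-3)))/(336 - 94) = (-324 + (12 + 3))/242 = (-324 + 15)*(1/242) = -309*1/242 = -309/242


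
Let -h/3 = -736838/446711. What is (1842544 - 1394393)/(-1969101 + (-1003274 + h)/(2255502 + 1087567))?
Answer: -669262293074536909/2940627715666794259 ≈ -0.22759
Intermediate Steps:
h = 2210514/446711 (h = -(-2210514)/446711 = -3*(-736838/446711) = 2210514/446711 ≈ 4.9484)
(1842544 - 1394393)/(-1969101 + (-1003274 + h)/(2255502 + 1087567)) = (1842544 - 1394393)/(-1969101 + (-1003274 + 2210514/446711)/(2255502 + 1087567)) = 448151/(-1969101 - 448171321300/446711/3343069) = 448151/(-1969101 - 448171321300/446711*1/3343069) = 448151/(-1969101 - 448171321300/1493385696059) = 448151/(-2940627715666794259/1493385696059) = 448151*(-1493385696059/2940627715666794259) = -669262293074536909/2940627715666794259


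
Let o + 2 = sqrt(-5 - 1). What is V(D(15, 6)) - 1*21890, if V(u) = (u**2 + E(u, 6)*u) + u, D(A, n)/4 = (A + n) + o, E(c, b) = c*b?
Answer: 17946 + 4260*I*sqrt(6) ≈ 17946.0 + 10435.0*I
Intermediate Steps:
o = -2 + I*sqrt(6) (o = -2 + sqrt(-5 - 1) = -2 + sqrt(-6) = -2 + I*sqrt(6) ≈ -2.0 + 2.4495*I)
E(c, b) = b*c
D(A, n) = -8 + 4*A + 4*n + 4*I*sqrt(6) (D(A, n) = 4*((A + n) + (-2 + I*sqrt(6))) = 4*(-2 + A + n + I*sqrt(6)) = -8 + 4*A + 4*n + 4*I*sqrt(6))
V(u) = u + 7*u**2 (V(u) = (u**2 + (6*u)*u) + u = (u**2 + 6*u**2) + u = 7*u**2 + u = u + 7*u**2)
V(D(15, 6)) - 1*21890 = (-8 + 4*15 + 4*6 + 4*I*sqrt(6))*(1 + 7*(-8 + 4*15 + 4*6 + 4*I*sqrt(6))) - 1*21890 = (-8 + 60 + 24 + 4*I*sqrt(6))*(1 + 7*(-8 + 60 + 24 + 4*I*sqrt(6))) - 21890 = (76 + 4*I*sqrt(6))*(1 + 7*(76 + 4*I*sqrt(6))) - 21890 = (76 + 4*I*sqrt(6))*(1 + (532 + 28*I*sqrt(6))) - 21890 = (76 + 4*I*sqrt(6))*(533 + 28*I*sqrt(6)) - 21890 = -21890 + (76 + 4*I*sqrt(6))*(533 + 28*I*sqrt(6))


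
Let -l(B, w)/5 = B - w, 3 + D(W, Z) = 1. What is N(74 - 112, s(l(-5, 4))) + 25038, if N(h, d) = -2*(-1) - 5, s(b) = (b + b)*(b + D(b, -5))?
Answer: 25035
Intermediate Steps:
D(W, Z) = -2 (D(W, Z) = -3 + 1 = -2)
l(B, w) = -5*B + 5*w (l(B, w) = -5*(B - w) = -5*B + 5*w)
s(b) = 2*b*(-2 + b) (s(b) = (b + b)*(b - 2) = (2*b)*(-2 + b) = 2*b*(-2 + b))
N(h, d) = -3 (N(h, d) = 2 - 5 = -3)
N(74 - 112, s(l(-5, 4))) + 25038 = -3 + 25038 = 25035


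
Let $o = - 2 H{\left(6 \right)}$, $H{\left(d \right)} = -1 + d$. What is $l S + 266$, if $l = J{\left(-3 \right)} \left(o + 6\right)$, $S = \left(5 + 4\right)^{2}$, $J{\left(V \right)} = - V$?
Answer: $-706$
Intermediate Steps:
$o = -10$ ($o = - 2 \left(-1 + 6\right) = \left(-2\right) 5 = -10$)
$S = 81$ ($S = 9^{2} = 81$)
$l = -12$ ($l = \left(-1\right) \left(-3\right) \left(-10 + 6\right) = 3 \left(-4\right) = -12$)
$l S + 266 = \left(-12\right) 81 + 266 = -972 + 266 = -706$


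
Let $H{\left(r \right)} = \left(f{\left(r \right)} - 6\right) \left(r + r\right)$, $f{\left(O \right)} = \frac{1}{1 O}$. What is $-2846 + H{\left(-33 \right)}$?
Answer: $-2448$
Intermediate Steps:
$f{\left(O \right)} = \frac{1}{O}$ ($f{\left(O \right)} = 1 \frac{1}{O} = \frac{1}{O}$)
$H{\left(r \right)} = 2 r \left(-6 + \frac{1}{r}\right)$ ($H{\left(r \right)} = \left(\frac{1}{r} - 6\right) \left(r + r\right) = \left(-6 + \frac{1}{r}\right) 2 r = 2 r \left(-6 + \frac{1}{r}\right)$)
$-2846 + H{\left(-33 \right)} = -2846 + \left(2 - -396\right) = -2846 + \left(2 + 396\right) = -2846 + 398 = -2448$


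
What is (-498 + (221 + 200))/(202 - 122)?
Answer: -77/80 ≈ -0.96250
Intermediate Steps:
(-498 + (221 + 200))/(202 - 122) = (-498 + 421)/80 = -77*1/80 = -77/80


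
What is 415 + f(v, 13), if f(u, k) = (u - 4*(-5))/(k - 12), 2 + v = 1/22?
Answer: 9527/22 ≈ 433.05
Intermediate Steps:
v = -43/22 (v = -2 + 1/22 = -43/22 ≈ -1.9545)
f(u, k) = (20 + u)/(-12 + k) (f(u, k) = (u + 20)/(-12 + k) = (20 + u)/(-12 + k))
415 + f(v, 13) = 415 + (20 - 43/22)/(-12 + 13) = 415 + (397/22)/1 = 415 + 1*(397/22) = 415 + 397/22 = 9527/22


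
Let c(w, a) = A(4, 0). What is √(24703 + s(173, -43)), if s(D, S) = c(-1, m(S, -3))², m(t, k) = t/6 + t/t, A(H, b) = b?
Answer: √24703 ≈ 157.17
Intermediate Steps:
m(t, k) = 1 + t/6 (m(t, k) = t*(⅙) + 1 = t/6 + 1 = 1 + t/6)
c(w, a) = 0
s(D, S) = 0 (s(D, S) = 0² = 0)
√(24703 + s(173, -43)) = √(24703 + 0) = √24703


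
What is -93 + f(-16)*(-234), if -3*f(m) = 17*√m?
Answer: -93 + 5304*I ≈ -93.0 + 5304.0*I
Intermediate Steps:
f(m) = -17*√m/3
-93 + f(-16)*(-234) = -93 - 68*I/3*(-234) = -93 + 5304*I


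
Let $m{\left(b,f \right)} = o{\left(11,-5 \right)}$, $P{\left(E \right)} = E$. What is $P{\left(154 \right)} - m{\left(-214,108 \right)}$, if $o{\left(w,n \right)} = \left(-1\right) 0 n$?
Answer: $154$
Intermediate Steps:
$o{\left(w,n \right)} = 0$ ($o{\left(w,n \right)} = 0 n = 0$)
$m{\left(b,f \right)} = 0$
$P{\left(154 \right)} - m{\left(-214,108 \right)} = 154 - 0 = 154 + 0 = 154$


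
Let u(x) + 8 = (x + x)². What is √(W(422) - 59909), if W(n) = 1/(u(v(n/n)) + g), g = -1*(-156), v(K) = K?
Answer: I*√346034346/76 ≈ 244.76*I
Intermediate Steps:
g = 156
u(x) = -8 + 4*x² (u(x) = -8 + (x + x)² = -8 + (2*x)² = -8 + 4*x²)
W(n) = 1/152 (W(n) = 1/((-8 + 4*(n/n)²) + 156) = 1/((-8 + 4*1²) + 156) = 1/((-8 + 4*1) + 156) = 1/((-8 + 4) + 156) = 1/(-4 + 156) = 1/152)
√(W(422) - 59909) = √(1/152 - 59909) = √(-9106167/152) = I*√346034346/76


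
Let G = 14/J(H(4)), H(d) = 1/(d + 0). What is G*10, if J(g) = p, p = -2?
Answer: -70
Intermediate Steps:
H(d) = 1/d
J(g) = -2
G = -7 (G = 14/(-2) = 14*(-1/2) = -7)
G*10 = -7*10 = -70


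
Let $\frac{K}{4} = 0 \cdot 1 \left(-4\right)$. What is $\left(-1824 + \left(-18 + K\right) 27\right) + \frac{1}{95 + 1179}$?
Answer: $- \frac{2942939}{1274} \approx -2310.0$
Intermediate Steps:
$K = 0$ ($K = 4 \cdot 0 \cdot 1 \left(-4\right) = 4 \cdot 0 \left(-4\right) = 4 \cdot 0 = 0$)
$\left(-1824 + \left(-18 + K\right) 27\right) + \frac{1}{95 + 1179} = \left(-1824 + \left(-18 + 0\right) 27\right) + \frac{1}{95 + 1179} = \left(-1824 - 486\right) + \frac{1}{1274} = -2310 + \frac{1}{1274} = - \frac{2942939}{1274}$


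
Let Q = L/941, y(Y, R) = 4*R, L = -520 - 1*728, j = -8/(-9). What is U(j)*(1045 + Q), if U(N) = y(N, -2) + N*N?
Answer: -573544648/76221 ≈ -7524.8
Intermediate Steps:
j = 8/9 (j = -8*(-⅑) = 8/9 ≈ 0.88889)
L = -1248 (L = -520 - 728 = -1248)
Q = -1248/941 ≈ -1.3262
U(N) = -8 + N² (U(N) = 4*(-2) + N*N = -8 + N²)
U(j)*(1045 + Q) = (-8 + (8/9)²)*(1045 - 1248/941) = (-8 + 64/81)*(982097/941) = -584/81*982097/941 = -573544648/76221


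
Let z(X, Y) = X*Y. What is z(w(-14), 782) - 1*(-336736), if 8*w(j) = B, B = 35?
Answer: 1360629/4 ≈ 3.4016e+5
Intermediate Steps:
w(j) = 35/8 (w(j) = (⅛)*35 = 35/8)
z(w(-14), 782) - 1*(-336736) = (35/8)*782 - 1*(-336736) = 13685/4 + 336736 = 1360629/4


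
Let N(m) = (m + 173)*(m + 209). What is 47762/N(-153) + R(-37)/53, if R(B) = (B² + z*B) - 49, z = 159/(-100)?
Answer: 10189189/148400 ≈ 68.660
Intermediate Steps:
z = -159/100 (z = 159*(-1/100) = -159/100 ≈ -1.5900)
N(m) = (173 + m)*(209 + m)
R(B) = -49 + B² - 159*B/100 (R(B) = (B² - 159*B/100) - 49 = -49 + B² - 159*B/100)
47762/N(-153) + R(-37)/53 = 47762/(36157 + (-153)² + 382*(-153)) + (-49 + (-37)² - 159/100*(-37))/53 = 47762/(36157 + 23409 - 58446) + (-49 + 1369 + 5883/100)*(1/53) = 47762/1120 + (137883/100)*(1/53) = 47762*(1/1120) + 137883/5300 = 23881/560 + 137883/5300 = 10189189/148400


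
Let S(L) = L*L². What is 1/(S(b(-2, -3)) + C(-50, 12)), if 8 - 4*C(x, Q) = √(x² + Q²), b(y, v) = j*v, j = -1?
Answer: 116/2703 + 2*√661/2703 ≈ 0.061939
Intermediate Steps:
b(y, v) = -v
S(L) = L³
C(x, Q) = 2 - √(Q² + x²)/4 (C(x, Q) = 2 - √(x² + Q²)/4 = 2 - √(Q² + x²)/4)
1/(S(b(-2, -3)) + C(-50, 12)) = 1/((-1*(-3))³ + (2 - √(12² + (-50)²)/4)) = 1/(3³ + (2 - √(144 + 2500)/4)) = 1/(27 + (2 - √661/2)) = 1/(29 - √661/2)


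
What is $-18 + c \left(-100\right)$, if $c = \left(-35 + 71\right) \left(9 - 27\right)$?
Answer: $64782$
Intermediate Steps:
$c = -648$ ($c = 36 \left(-18\right) = -648$)
$-18 + c \left(-100\right) = -18 - -64800 = -18 + 64800 = 64782$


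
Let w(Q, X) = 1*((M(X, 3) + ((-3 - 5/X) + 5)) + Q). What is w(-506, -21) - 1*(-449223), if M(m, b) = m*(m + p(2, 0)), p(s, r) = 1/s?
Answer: 18864289/42 ≈ 4.4915e+5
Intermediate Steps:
M(m, b) = m*(½ + m) (M(m, b) = m*(m + 1/2) = m*(m + ½) = m*(½ + m))
w(Q, X) = 2 + Q - 5/X + X*(½ + X) (w(Q, X) = 1*((X*(½ + X) + ((-3 - 5/X) + 5)) + Q) = 1*((X*(½ + X) + (2 - 5/X)) + Q) = 1*((2 - 5/X + X*(½ + X)) + Q) = 1*(2 + Q - 5/X + X*(½ + X)) = 2 + Q - 5/X + X*(½ + X))
w(-506, -21) - 1*(-449223) = (2 - 506 + (-21)² + (½)*(-21) - 5/(-21)) - 1*(-449223) = (2 - 506 + 441 - 21/2 - 5*(-1/21)) + 449223 = (2 - 506 + 441 - 21/2 + 5/21) + 449223 = -3077/42 + 449223 = 18864289/42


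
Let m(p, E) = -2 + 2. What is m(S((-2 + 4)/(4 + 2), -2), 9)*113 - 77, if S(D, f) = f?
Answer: -77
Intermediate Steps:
m(p, E) = 0
m(S((-2 + 4)/(4 + 2), -2), 9)*113 - 77 = 0*113 - 77 = 0 - 77 = -77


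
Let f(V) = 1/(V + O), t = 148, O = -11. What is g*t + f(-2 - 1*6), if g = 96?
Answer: 269951/19 ≈ 14208.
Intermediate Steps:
f(V) = 1/(-11 + V) (f(V) = 1/(V - 11) = 1/(-11 + V))
g*t + f(-2 - 1*6) = 96*148 + 1/(-11 + (-2 - 1*6)) = 14208 + 1/(-11 + (-2 - 6)) = 14208 + 1/(-11 - 8) = 14208 + 1/(-19) = 14208 - 1/19 = 269951/19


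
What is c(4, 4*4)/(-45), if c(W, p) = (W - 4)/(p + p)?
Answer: 0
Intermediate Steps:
c(W, p) = (-4 + W)/(2*p) (c(W, p) = (-4 + W)/((2*p)) = (-4 + W)*(1/(2*p)) = (-4 + W)/(2*p))
c(4, 4*4)/(-45) = ((-4 + 4)/(2*((4*4))))/(-45) = ((½)*0/16)*(-1/45) = ((½)*(1/16)*0)*(-1/45) = 0*(-1/45) = 0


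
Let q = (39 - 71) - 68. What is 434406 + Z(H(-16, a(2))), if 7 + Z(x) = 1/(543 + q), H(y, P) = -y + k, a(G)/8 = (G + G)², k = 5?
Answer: 192438758/443 ≈ 4.3440e+5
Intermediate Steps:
a(G) = 32*G² (a(G) = 8*(G + G)² = 8*(2*G)² = 8*(4*G²) = 32*G²)
q = -100 (q = -32 - 68 = -100)
H(y, P) = 5 - y (H(y, P) = -y + 5 = 5 - y)
Z(x) = -3100/443 (Z(x) = -7 + 1/(543 - 100) = -7 + 1/443 = -3100/443)
434406 + Z(H(-16, a(2))) = 434406 - 3100/443 = 192438758/443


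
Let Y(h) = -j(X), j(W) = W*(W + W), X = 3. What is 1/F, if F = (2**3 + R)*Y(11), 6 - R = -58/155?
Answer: -155/40104 ≈ -0.0038650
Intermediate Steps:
j(W) = 2*W**2 (j(W) = W*(2*W) = 2*W**2)
R = 988/155 (R = 6 - (-58)/155 = 6 - 1*(-58/155) = 6 + 58/155 = 988/155 ≈ 6.3742)
Y(h) = -18 (Y(h) = -2*3**2 = -2*9 = -1*18 = -18)
F = -40104/155 (F = (2**3 + 988/155)*(-18) = (8 + 988/155)*(-18) = (2228/155)*(-18) = -40104/155 ≈ -258.74)
1/F = 1/(-40104/155) = -155/40104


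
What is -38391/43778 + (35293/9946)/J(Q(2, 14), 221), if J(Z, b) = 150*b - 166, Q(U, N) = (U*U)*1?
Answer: -128499620315/146548581104 ≈ -0.87684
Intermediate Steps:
Q(U, N) = U² (Q(U, N) = U²*1 = U²)
J(Z, b) = -166 + 150*b
-38391/43778 + (35293/9946)/J(Q(2, 14), 221) = -38391/43778 + (35293/9946)/(-166 + 150*221) = -38391*1/43778 + (35293*(1/9946))/(-166 + 33150) = -38391/43778 + (35293/9946)/32984 = -38391/43778 + (35293/9946)*(1/32984) = -38391/43778 + 35293/328058864 = -128499620315/146548581104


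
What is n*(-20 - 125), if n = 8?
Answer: -1160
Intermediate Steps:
n*(-20 - 125) = 8*(-20 - 125) = 8*(-145) = -1160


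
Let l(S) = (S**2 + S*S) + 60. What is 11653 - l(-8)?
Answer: 11465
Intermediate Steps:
l(S) = 60 + 2*S**2 (l(S) = (S**2 + S**2) + 60 = 2*S**2 + 60 = 60 + 2*S**2)
11653 - l(-8) = 11653 - (60 + 2*(-8)**2) = 11653 - (60 + 2*64) = 11653 - (60 + 128) = 11653 - 1*188 = 11653 - 188 = 11465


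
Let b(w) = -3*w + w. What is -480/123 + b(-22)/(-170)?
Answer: -14502/3485 ≈ -4.1613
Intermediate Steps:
b(w) = -2*w
-480/123 + b(-22)/(-170) = -480/123 - 2*(-22)/(-170) = -480*1/123 + 44*(-1/170) = -160/41 - 22/85 = -14502/3485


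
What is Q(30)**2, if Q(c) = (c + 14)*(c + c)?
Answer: 6969600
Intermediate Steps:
Q(c) = 2*c*(14 + c) (Q(c) = (14 + c)*(2*c) = 2*c*(14 + c))
Q(30)**2 = (2*30*(14 + 30))**2 = (2*30*44)**2 = 2640**2 = 6969600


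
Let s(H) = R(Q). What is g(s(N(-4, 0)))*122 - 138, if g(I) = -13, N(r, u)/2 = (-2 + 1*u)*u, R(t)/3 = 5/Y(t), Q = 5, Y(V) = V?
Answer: -1724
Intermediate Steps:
R(t) = 15/t (R(t) = 3*(5/t) = 15/t)
N(r, u) = 2*u*(-2 + u) (N(r, u) = 2*((-2 + 1*u)*u) = 2*((-2 + u)*u) = 2*(u*(-2 + u)) = 2*u*(-2 + u))
s(H) = 3 (s(H) = 15/5 = 15*(1/5) = 3)
g(s(N(-4, 0)))*122 - 138 = -13*122 - 138 = -1586 - 138 = -1724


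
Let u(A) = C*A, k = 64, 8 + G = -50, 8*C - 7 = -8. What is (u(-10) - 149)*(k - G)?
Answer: -36051/2 ≈ -18026.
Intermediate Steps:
C = -⅛ (C = 7/8 + (⅛)*(-8) = 7/8 - 1 = -⅛ ≈ -0.12500)
G = -58 (G = -8 - 50 = -58)
u(A) = -A/8
(u(-10) - 149)*(k - G) = (-⅛*(-10) - 149)*(64 - 1*(-58)) = (5/4 - 149)*(64 + 58) = -591/4*122 = -36051/2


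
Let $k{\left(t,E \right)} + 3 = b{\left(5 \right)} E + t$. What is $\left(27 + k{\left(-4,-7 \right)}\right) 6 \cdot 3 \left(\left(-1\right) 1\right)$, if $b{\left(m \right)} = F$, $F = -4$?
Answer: $-864$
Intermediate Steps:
$b{\left(m \right)} = -4$
$k{\left(t,E \right)} = -3 + t - 4 E$ ($k{\left(t,E \right)} = -3 - \left(- t + 4 E\right) = -3 + t - 4 E$)
$\left(27 + k{\left(-4,-7 \right)}\right) 6 \cdot 3 \left(\left(-1\right) 1\right) = \left(27 - -21\right) 6 \cdot 3 \left(\left(-1\right) 1\right) = \left(27 - -21\right) 18 \left(-1\right) = \left(27 + 21\right) \left(-18\right) = 48 \left(-18\right) = -864$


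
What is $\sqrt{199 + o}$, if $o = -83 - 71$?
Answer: $3 \sqrt{5} \approx 6.7082$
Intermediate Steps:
$o = -154$ ($o = -83 - 71 = -154$)
$\sqrt{199 + o} = \sqrt{199 - 154} = \sqrt{45} = 3 \sqrt{5}$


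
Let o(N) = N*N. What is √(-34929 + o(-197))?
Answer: 2*√970 ≈ 62.290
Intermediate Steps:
o(N) = N²
√(-34929 + o(-197)) = √(-34929 + (-197)²) = √(-34929 + 38809) = √3880 = 2*√970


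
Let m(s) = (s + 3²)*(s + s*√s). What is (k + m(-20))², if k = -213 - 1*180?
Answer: (173 - 440*I*√5)² ≈ -9.3807e+5 - 3.4042e+5*I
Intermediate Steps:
m(s) = (9 + s)*(s + s^(3/2)) (m(s) = (s + 9)*(s + s^(3/2)) = (9 + s)*(s + s^(3/2)))
k = -393 (k = -213 - 180 = -393)
(k + m(-20))² = (-393 + ((-20)² + (-20)^(5/2) + 9*(-20) + 9*(-20)^(3/2)))² = (-393 + (400 + 800*I*√5 - 180 + 9*(-40*I*√5)))² = (-393 + (400 + 800*I*√5 - 180 - 360*I*√5))² = (-393 + (220 + 440*I*√5))² = (-173 + 440*I*√5)²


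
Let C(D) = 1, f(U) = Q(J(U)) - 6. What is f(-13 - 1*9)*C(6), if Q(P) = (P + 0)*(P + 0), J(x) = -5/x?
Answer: -2879/484 ≈ -5.9483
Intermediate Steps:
Q(P) = P² (Q(P) = P*P = P²)
f(U) = -6 + 25/U² (f(U) = (-5/U)² - 6 = 25/U² - 6 = -6 + 25/U²)
f(-13 - 1*9)*C(6) = (-6 + 25/(-13 - 1*9)²)*1 = (-6 + 25/(-13 - 9)²)*1 = (-6 + 25/(-22)²)*1 = (-6 + 25*(1/484))*1 = (-6 + 25/484)*1 = -2879/484*1 = -2879/484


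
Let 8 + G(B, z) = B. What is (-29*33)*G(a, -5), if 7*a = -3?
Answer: 56463/7 ≈ 8066.1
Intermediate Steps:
a = -3/7 (a = (⅐)*(-3) = -3/7 ≈ -0.42857)
G(B, z) = -8 + B
(-29*33)*G(a, -5) = (-29*33)*(-8 - 3/7) = -957*(-59/7) = 56463/7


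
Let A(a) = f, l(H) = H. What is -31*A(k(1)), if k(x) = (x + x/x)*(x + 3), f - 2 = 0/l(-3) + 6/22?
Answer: -775/11 ≈ -70.455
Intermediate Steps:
f = 25/11 (f = 2 + (0/(-3) + 6/22) = 2 + (0*(-⅓) + 6*(1/22)) = 2 + (0 + 3/11) = 2 + 3/11 = 25/11 ≈ 2.2727)
k(x) = (1 + x)*(3 + x) (k(x) = (x + 1)*(3 + x) = (1 + x)*(3 + x))
A(a) = 25/11
-31*A(k(1)) = -31*25/11 = -775/11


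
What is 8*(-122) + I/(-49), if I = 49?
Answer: -977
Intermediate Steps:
8*(-122) + I/(-49) = 8*(-122) + 49/(-49) = -976 + 49*(-1/49) = -976 - 1 = -977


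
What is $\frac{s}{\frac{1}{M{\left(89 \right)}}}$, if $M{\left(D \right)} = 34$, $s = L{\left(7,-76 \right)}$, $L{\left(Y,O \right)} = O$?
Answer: $-2584$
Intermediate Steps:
$s = -76$
$\frac{s}{\frac{1}{M{\left(89 \right)}}} = - \frac{76}{\frac{1}{34}} = - 76 \frac{1}{\frac{1}{34}} = \left(-76\right) 34 = -2584$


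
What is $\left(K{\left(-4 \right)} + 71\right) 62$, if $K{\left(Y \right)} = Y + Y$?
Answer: $3906$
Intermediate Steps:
$K{\left(Y \right)} = 2 Y$
$\left(K{\left(-4 \right)} + 71\right) 62 = \left(2 \left(-4\right) + 71\right) 62 = \left(-8 + 71\right) 62 = 63 \cdot 62 = 3906$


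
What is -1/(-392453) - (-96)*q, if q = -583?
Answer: -21964809503/392453 ≈ -55968.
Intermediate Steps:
-1/(-392453) - (-96)*q = -1/(-392453) - (-96)*(-583) = -1*(-1/392453) - 1*55968 = 1/392453 - 55968 = -21964809503/392453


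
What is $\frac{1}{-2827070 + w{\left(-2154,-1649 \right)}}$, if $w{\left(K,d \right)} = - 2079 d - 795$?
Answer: $\frac{1}{600406} \approx 1.6655 \cdot 10^{-6}$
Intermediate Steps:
$w{\left(K,d \right)} = -795 - 2079 d$
$\frac{1}{-2827070 + w{\left(-2154,-1649 \right)}} = \frac{1}{-2827070 - -3427476} = \frac{1}{-2827070 + \left(-795 + 3428271\right)} = \frac{1}{-2827070 + 3427476} = \frac{1}{600406}$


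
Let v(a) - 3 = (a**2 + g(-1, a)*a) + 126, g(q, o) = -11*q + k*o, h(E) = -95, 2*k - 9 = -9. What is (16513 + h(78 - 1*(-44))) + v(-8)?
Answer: 16523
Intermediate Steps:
k = 0 (k = 9/2 + (1/2)*(-9) = 9/2 - 9/2 = 0)
g(q, o) = -11*q (g(q, o) = -11*q + 0*o = -11*q + 0 = -11*q)
v(a) = 129 + a**2 + 11*a (v(a) = 3 + ((a**2 + (-11*(-1))*a) + 126) = 3 + ((a**2 + 11*a) + 126) = 3 + (126 + a**2 + 11*a) = 129 + a**2 + 11*a)
(16513 + h(78 - 1*(-44))) + v(-8) = (16513 - 95) + (129 + (-8)**2 + 11*(-8)) = 16418 + (129 + 64 - 88) = 16418 + 105 = 16523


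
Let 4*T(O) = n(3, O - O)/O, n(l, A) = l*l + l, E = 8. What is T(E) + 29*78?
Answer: 18099/8 ≈ 2262.4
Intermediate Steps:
n(l, A) = l + l² (n(l, A) = l² + l = l + l²)
T(O) = 3/O (T(O) = ((3*(1 + 3))/O)/4 = ((3*4)/O)/4 = (12/O)/4 = 3/O)
T(E) + 29*78 = 3/8 + 29*78 = 3*(⅛) + 2262 = 3/8 + 2262 = 18099/8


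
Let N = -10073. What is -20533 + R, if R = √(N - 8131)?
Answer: -20533 + 2*I*√4551 ≈ -20533.0 + 134.92*I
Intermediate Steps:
R = 2*I*√4551 (R = √(-10073 - 8131) = √(-18204) = 2*I*√4551 ≈ 134.92*I)
-20533 + R = -20533 + 2*I*√4551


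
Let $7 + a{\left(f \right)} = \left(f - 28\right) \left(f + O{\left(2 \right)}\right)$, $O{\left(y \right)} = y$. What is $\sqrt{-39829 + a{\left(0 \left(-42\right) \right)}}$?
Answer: $2 i \sqrt{9973} \approx 199.73 i$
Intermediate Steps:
$a{\left(f \right)} = -7 + \left(-28 + f\right) \left(2 + f\right)$ ($a{\left(f \right)} = -7 + \left(f - 28\right) \left(f + 2\right) = -7 + \left(-28 + f\right) \left(2 + f\right)$)
$\sqrt{-39829 + a{\left(0 \left(-42\right) \right)}} = \sqrt{-39829 - \left(63 + 0 + 26 \cdot 0 \left(-42\right)\right)} = \sqrt{-39829 - \left(63 - 0^{2}\right)} = \sqrt{-39829 + \left(-63 + 0 + 0\right)} = \sqrt{-39829 - 63} = \sqrt{-39892} = 2 i \sqrt{9973}$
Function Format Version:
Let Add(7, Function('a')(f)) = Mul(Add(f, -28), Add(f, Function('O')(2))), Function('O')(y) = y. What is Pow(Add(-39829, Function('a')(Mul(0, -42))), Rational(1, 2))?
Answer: Mul(2, I, Pow(9973, Rational(1, 2))) ≈ Mul(199.73, I)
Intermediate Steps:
Function('a')(f) = Add(-7, Mul(Add(-28, f), Add(2, f))) (Function('a')(f) = Add(-7, Mul(Add(f, -28), Add(f, 2))) = Add(-7, Mul(Add(-28, f), Add(2, f))))
Pow(Add(-39829, Function('a')(Mul(0, -42))), Rational(1, 2)) = Pow(Add(-39829, Add(-63, Pow(Mul(0, -42), 2), Mul(-26, Mul(0, -42)))), Rational(1, 2)) = Pow(Add(-39829, Add(-63, Pow(0, 2), Mul(-26, 0))), Rational(1, 2)) = Pow(Add(-39829, Add(-63, 0, 0)), Rational(1, 2)) = Pow(Add(-39829, -63), Rational(1, 2)) = Pow(-39892, Rational(1, 2)) = Mul(2, I, Pow(9973, Rational(1, 2)))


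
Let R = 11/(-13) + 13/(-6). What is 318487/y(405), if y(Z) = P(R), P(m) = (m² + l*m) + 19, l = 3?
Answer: 1937674908/115831 ≈ 16728.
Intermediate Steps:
R = -235/78 (R = 11*(-1/13) + 13*(-⅙) = -11/13 - 13/6 = -235/78 ≈ -3.0128)
P(m) = 19 + m² + 3*m (P(m) = (m² + 3*m) + 19 = 19 + m² + 3*m)
y(Z) = 115831/6084 (y(Z) = 19 + (-235/78)² + 3*(-235/78) = 19 + 55225/6084 - 235/26 = 115831/6084)
318487/y(405) = 318487/(115831/6084) = 318487*(6084/115831) = 1937674908/115831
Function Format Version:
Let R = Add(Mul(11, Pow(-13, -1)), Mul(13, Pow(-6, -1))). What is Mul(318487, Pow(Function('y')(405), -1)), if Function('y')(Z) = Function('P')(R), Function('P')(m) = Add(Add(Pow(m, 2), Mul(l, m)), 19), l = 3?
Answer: Rational(1937674908, 115831) ≈ 16728.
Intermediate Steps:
R = Rational(-235, 78) (R = Add(Mul(11, Rational(-1, 13)), Mul(13, Rational(-1, 6))) = Add(Rational(-11, 13), Rational(-13, 6)) = Rational(-235, 78) ≈ -3.0128)
Function('P')(m) = Add(19, Pow(m, 2), Mul(3, m)) (Function('P')(m) = Add(Add(Pow(m, 2), Mul(3, m)), 19) = Add(19, Pow(m, 2), Mul(3, m)))
Function('y')(Z) = Rational(115831, 6084) (Function('y')(Z) = Add(19, Pow(Rational(-235, 78), 2), Mul(3, Rational(-235, 78))) = Add(19, Rational(55225, 6084), Rational(-235, 26)) = Rational(115831, 6084))
Mul(318487, Pow(Function('y')(405), -1)) = Mul(318487, Pow(Rational(115831, 6084), -1)) = Mul(318487, Rational(6084, 115831)) = Rational(1937674908, 115831)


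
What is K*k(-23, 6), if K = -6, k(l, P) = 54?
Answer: -324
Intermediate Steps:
K*k(-23, 6) = -6*54 = -324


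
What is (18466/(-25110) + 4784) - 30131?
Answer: -318240818/12555 ≈ -25348.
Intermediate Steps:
(18466/(-25110) + 4784) - 30131 = (18466*(-1/25110) + 4784) - 30131 = (-9233/12555 + 4784) - 30131 = 60053887/12555 - 30131 = -318240818/12555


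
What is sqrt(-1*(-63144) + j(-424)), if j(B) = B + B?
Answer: 2*sqrt(15574) ≈ 249.59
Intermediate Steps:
j(B) = 2*B
sqrt(-1*(-63144) + j(-424)) = sqrt(-1*(-63144) + 2*(-424)) = sqrt(63144 - 848) = sqrt(62296) = 2*sqrt(15574)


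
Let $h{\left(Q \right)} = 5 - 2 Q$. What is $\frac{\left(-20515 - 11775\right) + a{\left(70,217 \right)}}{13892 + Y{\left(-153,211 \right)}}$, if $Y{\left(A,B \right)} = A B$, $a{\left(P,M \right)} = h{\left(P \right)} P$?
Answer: $\frac{41740}{18391} \approx 2.2696$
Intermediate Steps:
$a{\left(P,M \right)} = P \left(5 - 2 P\right)$ ($a{\left(P,M \right)} = \left(5 - 2 P\right) P = P \left(5 - 2 P\right)$)
$\frac{\left(-20515 - 11775\right) + a{\left(70,217 \right)}}{13892 + Y{\left(-153,211 \right)}} = \frac{\left(-20515 - 11775\right) + 70 \left(5 - 140\right)}{13892 - 32283} = \frac{-32290 + 70 \left(5 - 140\right)}{13892 - 32283} = \frac{-32290 + 70 \left(-135\right)}{-18391} = \left(-32290 - 9450\right) \left(- \frac{1}{18391}\right) = \left(-41740\right) \left(- \frac{1}{18391}\right) = \frac{41740}{18391}$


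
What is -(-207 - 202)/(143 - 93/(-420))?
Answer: 57260/20051 ≈ 2.8557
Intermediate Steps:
-(-207 - 202)/(143 - 93/(-420)) = -(-409)/(143 - 93*(-1/420)) = -(-409)/(143 + 31/140) = -(-409)/20051/140 = -(-409)*140/20051 = -1*(-57260/20051) = 57260/20051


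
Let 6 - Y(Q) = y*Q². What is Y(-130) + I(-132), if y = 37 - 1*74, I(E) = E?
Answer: 625174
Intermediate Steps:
y = -37 (y = 37 - 74 = -37)
Y(Q) = 6 + 37*Q² (Y(Q) = 6 - (-37)*Q² = 6 + 37*Q²)
Y(-130) + I(-132) = (6 + 37*(-130)²) - 132 = (6 + 37*16900) - 132 = (6 + 625300) - 132 = 625306 - 132 = 625174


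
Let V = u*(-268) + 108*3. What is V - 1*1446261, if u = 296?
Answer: -1525265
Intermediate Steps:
V = -79004 (V = 296*(-268) + 108*3 = -79328 + 324 = -79004)
V - 1*1446261 = -79004 - 1*1446261 = -79004 - 1446261 = -1525265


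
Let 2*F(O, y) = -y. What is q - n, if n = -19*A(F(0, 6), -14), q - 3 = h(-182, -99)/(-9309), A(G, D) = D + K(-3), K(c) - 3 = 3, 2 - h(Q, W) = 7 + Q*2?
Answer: -1387400/9309 ≈ -149.04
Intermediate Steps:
h(Q, W) = -5 - 2*Q (h(Q, W) = 2 - (7 + Q*2) = 2 - (7 + 2*Q) = 2 + (-7 - 2*Q) = -5 - 2*Q)
F(O, y) = -y/2 (F(O, y) = (-y)/2 = -y/2)
K(c) = 6 (K(c) = 3 + 3 = 6)
A(G, D) = 6 + D (A(G, D) = D + 6 = 6 + D)
q = 27568/9309 (q = 3 + (-5 - 2*(-182))/(-9309) = 3 + (-5 + 364)*(-1/9309) = 3 + 359*(-1/9309) = 3 - 359/9309 = 27568/9309 ≈ 2.9614)
n = 152 (n = -19*(6 - 14) = -19*(-8) = 152)
q - n = 27568/9309 - 1*152 = 27568/9309 - 152 = -1387400/9309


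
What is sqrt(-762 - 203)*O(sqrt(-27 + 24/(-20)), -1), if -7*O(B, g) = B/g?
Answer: -sqrt(27213)/7 ≈ -23.566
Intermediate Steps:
O(B, g) = -B/(7*g)
sqrt(-762 - 203)*O(sqrt(-27 + 24/(-20)), -1) = sqrt(-762 - 203)*(-1/7*sqrt(-27 + 24/(-20))/(-1)) = sqrt(-965)*(-1/7*sqrt(-27 + 24*(-1/20))*(-1)) = (I*sqrt(965))*(-1/7*sqrt(-27 - 6/5)*(-1)) = (I*sqrt(965))*(-1/7*sqrt(-141/5)*(-1)) = (I*sqrt(965))*(-1/7*I*sqrt(705)/5*(-1)) = (I*sqrt(965))*(I*sqrt(705)/35) = -sqrt(27213)/7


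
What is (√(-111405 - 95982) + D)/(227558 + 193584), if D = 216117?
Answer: 3663/7138 + 3*I*√23043/421142 ≈ 0.51317 + 0.0010813*I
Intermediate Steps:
(√(-111405 - 95982) + D)/(227558 + 193584) = (√(-111405 - 95982) + 216117)/(227558 + 193584) = (√(-207387) + 216117)/421142 = (3*I*√23043 + 216117)*(1/421142) = (216117 + 3*I*√23043)*(1/421142) = 3663/7138 + 3*I*√23043/421142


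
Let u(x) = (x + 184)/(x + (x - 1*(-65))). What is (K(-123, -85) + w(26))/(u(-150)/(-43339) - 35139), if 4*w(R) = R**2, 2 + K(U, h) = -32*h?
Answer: -29403127855/357878943401 ≈ -0.082159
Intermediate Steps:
K(U, h) = -2 - 32*h
w(R) = R**2/4
u(x) = (184 + x)/(65 + 2*x) (u(x) = (184 + x)/(x + (x + 65)) = (184 + x)/(x + (65 + x)) = (184 + x)/(65 + 2*x))
(K(-123, -85) + w(26))/(u(-150)/(-43339) - 35139) = ((-2 - 32*(-85)) + (1/4)*26**2)/(((184 - 150)/(65 + 2*(-150)))/(-43339) - 35139) = ((-2 + 2720) + (1/4)*676)/((34/(65 - 300))*(-1/43339) - 35139) = (2718 + 169)/((34/(-235))*(-1/43339) - 35139) = 2887/(-1/235*34*(-1/43339) - 35139) = 2887/(-34/235*(-1/43339) - 35139) = 2887/(34/10184665 - 35139) = 2887/(-357878943401/10184665) = 2887*(-10184665/357878943401) = -29403127855/357878943401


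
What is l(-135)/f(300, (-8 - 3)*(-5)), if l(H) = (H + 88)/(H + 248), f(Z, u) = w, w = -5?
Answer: 47/565 ≈ 0.083186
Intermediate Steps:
f(Z, u) = -5
l(H) = (88 + H)/(248 + H)
l(-135)/f(300, (-8 - 3)*(-5)) = ((88 - 135)/(248 - 135))/(-5) = (-47/113)*(-⅕) = ((1/113)*(-47))*(-⅕) = -47/113*(-⅕) = 47/565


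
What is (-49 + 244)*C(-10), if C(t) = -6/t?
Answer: 117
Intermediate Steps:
(-49 + 244)*C(-10) = (-49 + 244)*(-6/(-10)) = 195*(-6*(-⅒)) = 195*(⅗) = 117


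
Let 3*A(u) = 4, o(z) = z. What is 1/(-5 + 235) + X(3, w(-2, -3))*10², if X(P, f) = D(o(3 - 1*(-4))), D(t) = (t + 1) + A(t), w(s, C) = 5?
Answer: 644003/690 ≈ 933.34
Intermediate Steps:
A(u) = 4/3 (A(u) = (⅓)*4 = 4/3)
D(t) = 7/3 + t (D(t) = (t + 1) + 4/3 = (1 + t) + 4/3 = 7/3 + t)
X(P, f) = 28/3 (X(P, f) = 7/3 + (3 - 1*(-4)) = 7/3 + (3 + 4) = 7/3 + 7 = 28/3)
1/(-5 + 235) + X(3, w(-2, -3))*10² = 1/(-5 + 235) + (28/3)*10² = 1/230 + (28/3)*100 = 1/230 + 2800/3 = 644003/690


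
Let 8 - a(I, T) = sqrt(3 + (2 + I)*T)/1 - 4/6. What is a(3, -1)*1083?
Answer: 9386 - 1083*I*sqrt(2) ≈ 9386.0 - 1531.6*I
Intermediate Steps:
a(I, T) = 26/3 - sqrt(3 + T*(2 + I)) (a(I, T) = 8 - (sqrt(3 + (2 + I)*T)/1 - 4/6) = 8 - (sqrt(3 + T*(2 + I))*1 - 4*1/6) = 8 - (sqrt(3 + T*(2 + I)) - 2/3) = 8 - (-2/3 + sqrt(3 + T*(2 + I))) = 8 + (2/3 - sqrt(3 + T*(2 + I))) = 26/3 - sqrt(3 + T*(2 + I)))
a(3, -1)*1083 = (26/3 - sqrt(3 + 2*(-1) + 3*(-1)))*1083 = (26/3 - sqrt(3 - 2 - 3))*1083 = (26/3 - sqrt(-2))*1083 = (26/3 - I*sqrt(2))*1083 = 9386 - 1083*I*sqrt(2)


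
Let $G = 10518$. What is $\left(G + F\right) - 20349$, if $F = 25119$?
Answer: $15288$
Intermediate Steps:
$\left(G + F\right) - 20349 = \left(10518 + 25119\right) - 20349 = 35637 - 20349 = 15288$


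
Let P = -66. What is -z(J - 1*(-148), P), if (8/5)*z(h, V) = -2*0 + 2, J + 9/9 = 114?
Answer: -5/4 ≈ -1.2500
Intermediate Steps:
J = 113 (J = -1 + 114 = 113)
z(h, V) = 5/4 (z(h, V) = 5*(-2*0 + 2)/8 = 5*(0 + 2)/8 = (5/8)*2 = 5/4)
-z(J - 1*(-148), P) = -1*5/4 = -5/4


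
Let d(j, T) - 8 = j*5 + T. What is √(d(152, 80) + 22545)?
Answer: √23393 ≈ 152.95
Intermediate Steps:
d(j, T) = 8 + T + 5*j (d(j, T) = 8 + (j*5 + T) = 8 + (5*j + T) = 8 + (T + 5*j) = 8 + T + 5*j)
√(d(152, 80) + 22545) = √((8 + 80 + 5*152) + 22545) = √((8 + 80 + 760) + 22545) = √(848 + 22545) = √23393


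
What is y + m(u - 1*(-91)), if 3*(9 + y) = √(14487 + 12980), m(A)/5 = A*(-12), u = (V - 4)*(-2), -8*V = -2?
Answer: -5919 + 11*√227/3 ≈ -5863.8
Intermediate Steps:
V = ¼ (V = -⅛*(-2) = ¼ ≈ 0.25000)
u = 15/2 (u = (¼ - 4)*(-2) = -15/4*(-2) = 15/2 ≈ 7.5000)
m(A) = -60*A (m(A) = 5*(A*(-12)) = 5*(-12*A) = -60*A)
y = -9 + 11*√227/3 (y = -9 + √(14487 + 12980)/3 = -9 + √27467/3 = -9 + (11*√227)/3 = -9 + 11*√227/3 ≈ 46.244)
y + m(u - 1*(-91)) = (-9 + 11*√227/3) - 60*(15/2 - 1*(-91)) = (-9 + 11*√227/3) - 60*(15/2 + 91) = (-9 + 11*√227/3) - 60*197/2 = (-9 + 11*√227/3) - 5910 = -5919 + 11*√227/3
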